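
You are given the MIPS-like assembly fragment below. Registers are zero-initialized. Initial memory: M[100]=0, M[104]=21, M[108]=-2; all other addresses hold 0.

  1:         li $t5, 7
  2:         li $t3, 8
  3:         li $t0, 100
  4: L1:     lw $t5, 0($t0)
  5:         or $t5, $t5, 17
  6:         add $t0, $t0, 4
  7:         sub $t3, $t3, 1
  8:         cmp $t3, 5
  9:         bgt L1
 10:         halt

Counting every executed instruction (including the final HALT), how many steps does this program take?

li $t5, 7 → $t5=7
li $t3, 8 → $t3=8
li $t0, 100 → $t0=100
lw $t5, 0($t0) → $t5=M[100]=0
or $t5, $t5, 17 → $t5=0|17=17
add $t0, $t0, 4 → $t0=100+4=104
sub $t3, $t3, 1 → $t3=8-1=7
cmp $t3, 5  (cmp 7,5)
bgt L1: taken
lw $t5, 0($t0) → $t5=M[104]=21
or $t5, $t5, 17 → $t5=21|17=21
add $t0, $t0, 4 → $t0=104+4=108
sub $t3, $t3, 1 → $t3=7-1=6
cmp $t3, 5  (cmp 6,5)
bgt L1: taken
lw $t5, 0($t0) → $t5=M[108]=-2
or $t5, $t5, 17 → $t5=(-2)|17=-1
add $t0, $t0, 4 → $t0=108+4=112
sub $t3, $t3, 1 → $t3=6-1=5
cmp $t3, 5  (cmp 5,5)
bgt L1: not taken
halt.
Total executed instructions: 22.

22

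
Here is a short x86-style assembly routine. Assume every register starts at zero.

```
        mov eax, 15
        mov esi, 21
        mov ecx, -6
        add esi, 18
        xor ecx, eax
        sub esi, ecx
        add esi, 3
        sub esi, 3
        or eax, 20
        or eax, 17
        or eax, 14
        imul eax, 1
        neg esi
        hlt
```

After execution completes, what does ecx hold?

mov eax, 15 → eax=15
mov esi, 21 → esi=21
mov ecx, -6 → ecx=-6
add esi, 18 → esi=21+18=39
xor ecx, eax → ecx=(-6)^15=-11
sub esi, ecx → esi=39-(-11)=50
add esi, 3 → esi=50+3=53
sub esi, 3 → esi=53-3=50
or eax, 20 → eax=15|20=31
or eax, 17 → eax=31|17=31
or eax, 14 → eax=31|14=31
imul eax, 1 → eax=31*1=31
neg esi → esi=-(50)=-50
halt.

-11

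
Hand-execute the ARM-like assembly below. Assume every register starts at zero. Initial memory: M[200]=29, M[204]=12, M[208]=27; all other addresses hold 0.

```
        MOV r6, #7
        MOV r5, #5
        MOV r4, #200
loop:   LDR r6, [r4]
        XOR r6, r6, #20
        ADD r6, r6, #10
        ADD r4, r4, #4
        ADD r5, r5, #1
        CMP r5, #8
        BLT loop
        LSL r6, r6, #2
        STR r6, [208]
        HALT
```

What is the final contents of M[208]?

100

r6=7
r5=5
r4=200
r6=M[200]=29
r6=29^20=9
r6=9+10=19
r4=200+4=204
r5=5+1=6
CMP r5, #8  (cmp 6,8)
BLT loop: taken
r6=M[204]=12
r6=12^20=24
r6=24+10=34
r4=204+4=208
r5=6+1=7
CMP r5, #8  (cmp 7,8)
BLT loop: taken
r6=M[208]=27
r6=27^20=15
r6=15+10=25
r4=208+4=212
r5=7+1=8
CMP r5, #8  (cmp 8,8)
BLT loop: not taken
r6=25<<2=100
STR r6, [208] → M[208]=100
halt.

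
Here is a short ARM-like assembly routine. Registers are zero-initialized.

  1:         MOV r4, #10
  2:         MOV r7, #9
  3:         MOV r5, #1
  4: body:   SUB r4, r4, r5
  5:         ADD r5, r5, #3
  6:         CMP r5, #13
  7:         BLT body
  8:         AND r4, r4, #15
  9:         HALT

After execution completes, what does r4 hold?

4

after MOV r4, #10: r4=10
after MOV r7, #9: r7=9
after MOV r5, #1: r5=1
after SUB r4, r4, r5: r4=10-1=9
after ADD r5, r5, #3: r5=1+3=4
CMP r5, #13  (cmp 4,13)
BLT body: taken
after SUB r4, r4, r5: r4=9-4=5
after ADD r5, r5, #3: r5=4+3=7
CMP r5, #13  (cmp 7,13)
BLT body: taken
after SUB r4, r4, r5: r4=5-7=-2
after ADD r5, r5, #3: r5=7+3=10
CMP r5, #13  (cmp 10,13)
BLT body: taken
after SUB r4, r4, r5: r4=(-2)-10=-12
after ADD r5, r5, #3: r5=10+3=13
CMP r5, #13  (cmp 13,13)
BLT body: not taken
after AND r4, r4, #15: r4=(-12)&15=4
halt.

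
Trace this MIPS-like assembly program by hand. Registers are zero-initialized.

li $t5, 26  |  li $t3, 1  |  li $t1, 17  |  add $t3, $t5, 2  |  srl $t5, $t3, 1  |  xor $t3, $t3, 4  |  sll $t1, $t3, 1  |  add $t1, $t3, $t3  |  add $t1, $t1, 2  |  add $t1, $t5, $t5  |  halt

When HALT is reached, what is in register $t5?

14

$t5=26
$t3=1
$t1=17
$t3=26+2=28
$t5=28>>1=14
$t3=28^4=24
$t1=24<<1=48
$t1=24+24=48
$t1=48+2=50
$t1=14+14=28
halt.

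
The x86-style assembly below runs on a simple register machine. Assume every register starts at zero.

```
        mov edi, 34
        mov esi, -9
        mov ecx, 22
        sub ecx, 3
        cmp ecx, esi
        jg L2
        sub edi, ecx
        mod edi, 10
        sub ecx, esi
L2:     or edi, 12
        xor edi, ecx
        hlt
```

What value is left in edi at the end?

61

edi=34
esi=-9
ecx=22
ecx=22-3=19
cmp ecx, esi  (cmp 19,-9)
jg L2: taken
edi=34|12=46
edi=46^19=61
halt.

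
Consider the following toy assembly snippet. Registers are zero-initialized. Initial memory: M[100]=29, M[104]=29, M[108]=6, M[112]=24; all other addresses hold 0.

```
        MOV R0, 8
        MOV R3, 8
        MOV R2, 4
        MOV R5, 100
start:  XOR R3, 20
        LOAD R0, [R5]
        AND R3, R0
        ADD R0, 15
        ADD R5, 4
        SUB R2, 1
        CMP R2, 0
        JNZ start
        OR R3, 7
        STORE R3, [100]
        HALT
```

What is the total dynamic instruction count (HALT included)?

MOV R0, 8 → R0=8
MOV R3, 8 → R3=8
MOV R2, 4 → R2=4
MOV R5, 100 → R5=100
XOR R3, 20 → R3=8^20=28
LOAD R0, [R5] → R0=M[100]=29
AND R3, R0 → R3=28&29=28
ADD R0, 15 → R0=29+15=44
ADD R5, 4 → R5=100+4=104
SUB R2, 1 → R2=4-1=3
CMP R2, 0  (cmp 3,0)
JNZ start: taken
XOR R3, 20 → R3=28^20=8
LOAD R0, [R5] → R0=M[104]=29
AND R3, R0 → R3=8&29=8
ADD R0, 15 → R0=29+15=44
ADD R5, 4 → R5=104+4=108
SUB R2, 1 → R2=3-1=2
CMP R2, 0  (cmp 2,0)
JNZ start: taken
XOR R3, 20 → R3=8^20=28
LOAD R0, [R5] → R0=M[108]=6
AND R3, R0 → R3=28&6=4
ADD R0, 15 → R0=6+15=21
ADD R5, 4 → R5=108+4=112
SUB R2, 1 → R2=2-1=1
CMP R2, 0  (cmp 1,0)
JNZ start: taken
XOR R3, 20 → R3=4^20=16
LOAD R0, [R5] → R0=M[112]=24
AND R3, R0 → R3=16&24=16
ADD R0, 15 → R0=24+15=39
ADD R5, 4 → R5=112+4=116
SUB R2, 1 → R2=1-1=0
CMP R2, 0  (cmp 0,0)
JNZ start: not taken
OR R3, 7 → R3=16|7=23
STORE R3, [100] → M[100]=23
halt.
Total executed instructions: 39.

39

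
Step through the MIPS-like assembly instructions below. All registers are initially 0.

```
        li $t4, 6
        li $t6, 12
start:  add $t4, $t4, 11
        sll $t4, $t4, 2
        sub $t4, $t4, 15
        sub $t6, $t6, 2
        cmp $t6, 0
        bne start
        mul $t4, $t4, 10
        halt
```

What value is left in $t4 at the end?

after li $t4, 6: $t4=6
after li $t6, 12: $t6=12
after add $t4, $t4, 11: $t4=6+11=17
after sll $t4, $t4, 2: $t4=17<<2=68
after sub $t4, $t4, 15: $t4=68-15=53
after sub $t6, $t6, 2: $t6=12-2=10
cmp $t6, 0  (cmp 10,0)
bne start: taken
after add $t4, $t4, 11: $t4=53+11=64
after sll $t4, $t4, 2: $t4=64<<2=256
after sub $t4, $t4, 15: $t4=256-15=241
after sub $t6, $t6, 2: $t6=10-2=8
cmp $t6, 0  (cmp 8,0)
bne start: taken
after add $t4, $t4, 11: $t4=241+11=252
after sll $t4, $t4, 2: $t4=252<<2=1008
after sub $t4, $t4, 15: $t4=1008-15=993
after sub $t6, $t6, 2: $t6=8-2=6
cmp $t6, 0  (cmp 6,0)
bne start: taken
after add $t4, $t4, 11: $t4=993+11=1004
after sll $t4, $t4, 2: $t4=1004<<2=4016
after sub $t4, $t4, 15: $t4=4016-15=4001
after sub $t6, $t6, 2: $t6=6-2=4
cmp $t6, 0  (cmp 4,0)
bne start: taken
after add $t4, $t4, 11: $t4=4001+11=4012
after sll $t4, $t4, 2: $t4=4012<<2=16048
after sub $t4, $t4, 15: $t4=16048-15=16033
after sub $t6, $t6, 2: $t6=4-2=2
cmp $t6, 0  (cmp 2,0)
bne start: taken
after add $t4, $t4, 11: $t4=16033+11=16044
after sll $t4, $t4, 2: $t4=16044<<2=64176
after sub $t4, $t4, 15: $t4=64176-15=64161
after sub $t6, $t6, 2: $t6=2-2=0
cmp $t6, 0  (cmp 0,0)
bne start: not taken
after mul $t4, $t4, 10: $t4=64161*10=641610
halt.

641610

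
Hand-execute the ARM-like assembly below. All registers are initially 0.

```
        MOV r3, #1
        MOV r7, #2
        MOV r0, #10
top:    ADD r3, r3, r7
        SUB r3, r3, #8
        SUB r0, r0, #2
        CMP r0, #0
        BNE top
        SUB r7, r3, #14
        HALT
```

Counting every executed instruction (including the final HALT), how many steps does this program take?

30

after MOV r3, #1: r3=1
after MOV r7, #2: r7=2
after MOV r0, #10: r0=10
after ADD r3, r3, r7: r3=1+2=3
after SUB r3, r3, #8: r3=3-8=-5
after SUB r0, r0, #2: r0=10-2=8
CMP r0, #0  (cmp 8,0)
BNE top: taken
after ADD r3, r3, r7: r3=(-5)+2=-3
after SUB r3, r3, #8: r3=(-3)-8=-11
after SUB r0, r0, #2: r0=8-2=6
CMP r0, #0  (cmp 6,0)
BNE top: taken
after ADD r3, r3, r7: r3=(-11)+2=-9
after SUB r3, r3, #8: r3=(-9)-8=-17
after SUB r0, r0, #2: r0=6-2=4
CMP r0, #0  (cmp 4,0)
BNE top: taken
after ADD r3, r3, r7: r3=(-17)+2=-15
after SUB r3, r3, #8: r3=(-15)-8=-23
after SUB r0, r0, #2: r0=4-2=2
CMP r0, #0  (cmp 2,0)
BNE top: taken
after ADD r3, r3, r7: r3=(-23)+2=-21
after SUB r3, r3, #8: r3=(-21)-8=-29
after SUB r0, r0, #2: r0=2-2=0
CMP r0, #0  (cmp 0,0)
BNE top: not taken
after SUB r7, r3, #14: r7=(-29)-14=-43
halt.
Total executed instructions: 30.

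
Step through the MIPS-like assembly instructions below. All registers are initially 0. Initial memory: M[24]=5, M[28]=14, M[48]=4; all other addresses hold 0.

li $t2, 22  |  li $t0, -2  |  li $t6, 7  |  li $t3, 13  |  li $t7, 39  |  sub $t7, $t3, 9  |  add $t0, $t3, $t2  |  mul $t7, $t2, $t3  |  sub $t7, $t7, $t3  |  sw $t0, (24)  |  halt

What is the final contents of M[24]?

li $t2, 22 → $t2=22
li $t0, -2 → $t0=-2
li $t6, 7 → $t6=7
li $t3, 13 → $t3=13
li $t7, 39 → $t7=39
sub $t7, $t3, 9 → $t7=13-9=4
add $t0, $t3, $t2 → $t0=13+22=35
mul $t7, $t2, $t3 → $t7=22*13=286
sub $t7, $t7, $t3 → $t7=286-13=273
sw $t0, (24) → M[24]=35
halt.

35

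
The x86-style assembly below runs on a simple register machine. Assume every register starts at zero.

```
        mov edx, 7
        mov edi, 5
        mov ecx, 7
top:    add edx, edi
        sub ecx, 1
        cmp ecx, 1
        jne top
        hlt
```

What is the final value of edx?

after mov edx, 7: edx=7
after mov edi, 5: edi=5
after mov ecx, 7: ecx=7
after add edx, edi: edx=7+5=12
after sub ecx, 1: ecx=7-1=6
cmp ecx, 1  (cmp 6,1)
jne top: taken
after add edx, edi: edx=12+5=17
after sub ecx, 1: ecx=6-1=5
cmp ecx, 1  (cmp 5,1)
jne top: taken
after add edx, edi: edx=17+5=22
after sub ecx, 1: ecx=5-1=4
cmp ecx, 1  (cmp 4,1)
jne top: taken
after add edx, edi: edx=22+5=27
after sub ecx, 1: ecx=4-1=3
cmp ecx, 1  (cmp 3,1)
jne top: taken
after add edx, edi: edx=27+5=32
after sub ecx, 1: ecx=3-1=2
cmp ecx, 1  (cmp 2,1)
jne top: taken
after add edx, edi: edx=32+5=37
after sub ecx, 1: ecx=2-1=1
cmp ecx, 1  (cmp 1,1)
jne top: not taken
halt.

37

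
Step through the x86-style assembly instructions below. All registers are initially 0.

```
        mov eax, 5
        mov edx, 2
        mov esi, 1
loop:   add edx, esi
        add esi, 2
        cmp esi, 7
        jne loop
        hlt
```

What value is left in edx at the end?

11

eax=5
edx=2
esi=1
edx=2+1=3
esi=1+2=3
cmp esi, 7  (cmp 3,7)
jne loop: taken
edx=3+3=6
esi=3+2=5
cmp esi, 7  (cmp 5,7)
jne loop: taken
edx=6+5=11
esi=5+2=7
cmp esi, 7  (cmp 7,7)
jne loop: not taken
halt.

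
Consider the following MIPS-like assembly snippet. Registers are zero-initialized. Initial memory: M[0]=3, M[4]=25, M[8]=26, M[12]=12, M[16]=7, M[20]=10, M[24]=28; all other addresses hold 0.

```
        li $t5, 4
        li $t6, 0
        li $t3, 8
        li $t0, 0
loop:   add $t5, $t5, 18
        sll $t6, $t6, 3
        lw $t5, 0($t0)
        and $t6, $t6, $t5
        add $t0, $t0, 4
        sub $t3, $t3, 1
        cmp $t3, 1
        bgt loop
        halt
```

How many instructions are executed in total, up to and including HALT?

after li $t5, 4: $t5=4
after li $t6, 0: $t6=0
after li $t3, 8: $t3=8
after li $t0, 0: $t0=0
after add $t5, $t5, 18: $t5=4+18=22
after sll $t6, $t6, 3: $t6=0<<3=0
after lw $t5, 0($t0): $t5=M[0]=3
after and $t6, $t6, $t5: $t6=0&3=0
after add $t0, $t0, 4: $t0=0+4=4
after sub $t3, $t3, 1: $t3=8-1=7
cmp $t3, 1  (cmp 7,1)
bgt loop: taken
after add $t5, $t5, 18: $t5=3+18=21
after sll $t6, $t6, 3: $t6=0<<3=0
after lw $t5, 0($t0): $t5=M[4]=25
after and $t6, $t6, $t5: $t6=0&25=0
after add $t0, $t0, 4: $t0=4+4=8
after sub $t3, $t3, 1: $t3=7-1=6
cmp $t3, 1  (cmp 6,1)
bgt loop: taken
after add $t5, $t5, 18: $t5=25+18=43
after sll $t6, $t6, 3: $t6=0<<3=0
after lw $t5, 0($t0): $t5=M[8]=26
after and $t6, $t6, $t5: $t6=0&26=0
after add $t0, $t0, 4: $t0=8+4=12
after sub $t3, $t3, 1: $t3=6-1=5
cmp $t3, 1  (cmp 5,1)
bgt loop: taken
after add $t5, $t5, 18: $t5=26+18=44
after sll $t6, $t6, 3: $t6=0<<3=0
after lw $t5, 0($t0): $t5=M[12]=12
after and $t6, $t6, $t5: $t6=0&12=0
after add $t0, $t0, 4: $t0=12+4=16
after sub $t3, $t3, 1: $t3=5-1=4
cmp $t3, 1  (cmp 4,1)
bgt loop: taken
after add $t5, $t5, 18: $t5=12+18=30
after sll $t6, $t6, 3: $t6=0<<3=0
after lw $t5, 0($t0): $t5=M[16]=7
after and $t6, $t6, $t5: $t6=0&7=0
after add $t0, $t0, 4: $t0=16+4=20
after sub $t3, $t3, 1: $t3=4-1=3
cmp $t3, 1  (cmp 3,1)
bgt loop: taken
after add $t5, $t5, 18: $t5=7+18=25
after sll $t6, $t6, 3: $t6=0<<3=0
after lw $t5, 0($t0): $t5=M[20]=10
after and $t6, $t6, $t5: $t6=0&10=0
after add $t0, $t0, 4: $t0=20+4=24
after sub $t3, $t3, 1: $t3=3-1=2
cmp $t3, 1  (cmp 2,1)
bgt loop: taken
after add $t5, $t5, 18: $t5=10+18=28
after sll $t6, $t6, 3: $t6=0<<3=0
after lw $t5, 0($t0): $t5=M[24]=28
after and $t6, $t6, $t5: $t6=0&28=0
after add $t0, $t0, 4: $t0=24+4=28
after sub $t3, $t3, 1: $t3=2-1=1
cmp $t3, 1  (cmp 1,1)
bgt loop: not taken
halt.
Total executed instructions: 61.

61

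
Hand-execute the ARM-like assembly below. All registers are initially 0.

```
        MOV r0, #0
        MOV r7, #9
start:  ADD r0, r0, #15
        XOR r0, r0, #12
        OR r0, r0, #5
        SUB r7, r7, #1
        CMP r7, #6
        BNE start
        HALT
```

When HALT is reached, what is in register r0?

39

r0=0
r7=9
r0=0+15=15
r0=15^12=3
r0=3|5=7
r7=9-1=8
CMP r7, #6  (cmp 8,6)
BNE start: taken
r0=7+15=22
r0=22^12=26
r0=26|5=31
r7=8-1=7
CMP r7, #6  (cmp 7,6)
BNE start: taken
r0=31+15=46
r0=46^12=34
r0=34|5=39
r7=7-1=6
CMP r7, #6  (cmp 6,6)
BNE start: not taken
halt.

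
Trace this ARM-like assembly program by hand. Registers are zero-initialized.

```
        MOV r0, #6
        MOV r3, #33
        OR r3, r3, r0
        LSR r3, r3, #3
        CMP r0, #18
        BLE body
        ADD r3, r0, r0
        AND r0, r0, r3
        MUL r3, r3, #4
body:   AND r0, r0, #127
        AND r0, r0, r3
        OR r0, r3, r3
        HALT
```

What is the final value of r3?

after MOV r0, #6: r0=6
after MOV r3, #33: r3=33
after OR r3, r3, r0: r3=33|6=39
after LSR r3, r3, #3: r3=39>>3=4
CMP r0, #18  (cmp 6,18)
BLE body: taken
after AND r0, r0, #127: r0=6&127=6
after AND r0, r0, r3: r0=6&4=4
after OR r0, r3, r3: r0=4|4=4
halt.

4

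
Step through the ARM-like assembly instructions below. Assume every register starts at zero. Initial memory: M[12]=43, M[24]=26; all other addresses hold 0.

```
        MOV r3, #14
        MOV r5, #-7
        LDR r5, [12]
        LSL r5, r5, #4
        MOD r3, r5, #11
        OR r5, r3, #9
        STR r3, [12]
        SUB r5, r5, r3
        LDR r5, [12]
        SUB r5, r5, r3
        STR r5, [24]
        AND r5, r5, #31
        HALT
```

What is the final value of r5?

MOV r3, #14 → r3=14
MOV r5, #-7 → r5=-7
LDR r5, [12] → r5=M[12]=43
LSL r5, r5, #4 → r5=43<<4=688
MOD r3, r5, #11 → r3=688%11=6
OR r5, r3, #9 → r5=6|9=15
STR r3, [12] → M[12]=6
SUB r5, r5, r3 → r5=15-6=9
LDR r5, [12] → r5=M[12]=6
SUB r5, r5, r3 → r5=6-6=0
STR r5, [24] → M[24]=0
AND r5, r5, #31 → r5=0&31=0
halt.

0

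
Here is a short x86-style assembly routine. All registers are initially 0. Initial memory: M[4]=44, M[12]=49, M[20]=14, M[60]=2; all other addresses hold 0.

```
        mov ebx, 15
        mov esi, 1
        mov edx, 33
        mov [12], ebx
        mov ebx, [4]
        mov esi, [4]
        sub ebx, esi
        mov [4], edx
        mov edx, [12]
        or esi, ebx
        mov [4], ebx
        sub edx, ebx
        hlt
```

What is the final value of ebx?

0

ebx=15
esi=1
edx=33
mov [12], ebx → M[12]=15
ebx=M[4]=44
esi=M[4]=44
ebx=44-44=0
mov [4], edx → M[4]=33
edx=M[12]=15
esi=44|0=44
mov [4], ebx → M[4]=0
edx=15-0=15
halt.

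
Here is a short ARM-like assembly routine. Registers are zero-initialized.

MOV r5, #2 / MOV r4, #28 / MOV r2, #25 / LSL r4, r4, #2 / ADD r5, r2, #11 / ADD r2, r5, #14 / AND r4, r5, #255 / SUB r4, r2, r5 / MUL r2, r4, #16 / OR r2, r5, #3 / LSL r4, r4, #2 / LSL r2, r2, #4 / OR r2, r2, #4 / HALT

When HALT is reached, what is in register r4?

r5=2
r4=28
r2=25
r4=28<<2=112
r5=25+11=36
r2=36+14=50
r4=36&255=36
r4=50-36=14
r2=14*16=224
r2=36|3=39
r4=14<<2=56
r2=39<<4=624
r2=624|4=628
halt.

56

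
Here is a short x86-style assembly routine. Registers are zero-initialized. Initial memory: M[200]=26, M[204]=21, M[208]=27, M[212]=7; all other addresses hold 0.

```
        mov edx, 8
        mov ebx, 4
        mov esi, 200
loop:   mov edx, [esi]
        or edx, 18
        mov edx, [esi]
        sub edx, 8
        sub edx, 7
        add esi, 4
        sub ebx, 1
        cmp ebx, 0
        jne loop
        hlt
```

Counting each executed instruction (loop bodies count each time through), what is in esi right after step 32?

mov edx, 8 → edx=8
mov ebx, 4 → ebx=4
mov esi, 200 → esi=200
mov edx, [esi] → edx=M[200]=26
or edx, 18 → edx=26|18=26
mov edx, [esi] → edx=M[200]=26
sub edx, 8 → edx=26-8=18
sub edx, 7 → edx=18-7=11
add esi, 4 → esi=200+4=204
sub ebx, 1 → ebx=4-1=3
cmp ebx, 0  (cmp 3,0)
jne loop: taken
mov edx, [esi] → edx=M[204]=21
or edx, 18 → edx=21|18=23
mov edx, [esi] → edx=M[204]=21
sub edx, 8 → edx=21-8=13
sub edx, 7 → edx=13-7=6
add esi, 4 → esi=204+4=208
sub ebx, 1 → ebx=3-1=2
cmp ebx, 0  (cmp 2,0)
jne loop: taken
mov edx, [esi] → edx=M[208]=27
or edx, 18 → edx=27|18=27
mov edx, [esi] → edx=M[208]=27
sub edx, 8 → edx=27-8=19
sub edx, 7 → edx=19-7=12
add esi, 4 → esi=208+4=212
sub ebx, 1 → ebx=2-1=1
cmp ebx, 0  (cmp 1,0)
jne loop: taken
mov edx, [esi] → edx=M[212]=7
or edx, 18 → edx=7|18=23
After step 32: esi = 212.

212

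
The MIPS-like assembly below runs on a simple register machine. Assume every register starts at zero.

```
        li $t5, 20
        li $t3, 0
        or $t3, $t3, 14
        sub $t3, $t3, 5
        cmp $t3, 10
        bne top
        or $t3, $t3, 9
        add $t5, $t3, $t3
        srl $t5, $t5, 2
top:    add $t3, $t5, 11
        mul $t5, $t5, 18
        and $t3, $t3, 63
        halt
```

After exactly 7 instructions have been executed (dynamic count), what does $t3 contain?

31

$t5=20
$t3=0
$t3=0|14=14
$t3=14-5=9
cmp $t3, 10  (cmp 9,10)
bne top: taken
$t3=20+11=31
After step 7: $t3 = 31.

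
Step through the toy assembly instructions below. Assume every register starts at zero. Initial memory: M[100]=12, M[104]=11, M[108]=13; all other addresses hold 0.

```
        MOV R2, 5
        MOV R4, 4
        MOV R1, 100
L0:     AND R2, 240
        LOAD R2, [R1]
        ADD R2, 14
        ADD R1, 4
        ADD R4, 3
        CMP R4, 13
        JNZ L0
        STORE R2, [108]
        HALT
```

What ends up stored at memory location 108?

after MOV R2, 5: R2=5
after MOV R4, 4: R4=4
after MOV R1, 100: R1=100
after AND R2, 240: R2=5&240=0
after LOAD R2, [R1]: R2=M[100]=12
after ADD R2, 14: R2=12+14=26
after ADD R1, 4: R1=100+4=104
after ADD R4, 3: R4=4+3=7
CMP R4, 13  (cmp 7,13)
JNZ L0: taken
after AND R2, 240: R2=26&240=16
after LOAD R2, [R1]: R2=M[104]=11
after ADD R2, 14: R2=11+14=25
after ADD R1, 4: R1=104+4=108
after ADD R4, 3: R4=7+3=10
CMP R4, 13  (cmp 10,13)
JNZ L0: taken
after AND R2, 240: R2=25&240=16
after LOAD R2, [R1]: R2=M[108]=13
after ADD R2, 14: R2=13+14=27
after ADD R1, 4: R1=108+4=112
after ADD R4, 3: R4=10+3=13
CMP R4, 13  (cmp 13,13)
JNZ L0: not taken
STORE R2, [108] → M[108]=27
halt.

27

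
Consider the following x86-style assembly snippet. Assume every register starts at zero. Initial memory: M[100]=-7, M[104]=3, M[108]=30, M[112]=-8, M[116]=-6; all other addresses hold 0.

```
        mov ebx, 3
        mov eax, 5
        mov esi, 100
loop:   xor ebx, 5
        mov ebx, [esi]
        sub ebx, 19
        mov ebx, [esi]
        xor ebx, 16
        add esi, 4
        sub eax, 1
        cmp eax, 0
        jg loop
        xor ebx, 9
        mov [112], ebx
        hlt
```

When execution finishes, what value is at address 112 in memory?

-29

ebx=3
eax=5
esi=100
ebx=3^5=6
ebx=M[100]=-7
ebx=(-7)-19=-26
ebx=M[100]=-7
ebx=(-7)^16=-23
esi=100+4=104
eax=5-1=4
cmp eax, 0  (cmp 4,0)
jg loop: taken
ebx=(-23)^5=-20
ebx=M[104]=3
ebx=3-19=-16
ebx=M[104]=3
ebx=3^16=19
esi=104+4=108
eax=4-1=3
cmp eax, 0  (cmp 3,0)
jg loop: taken
ebx=19^5=22
ebx=M[108]=30
ebx=30-19=11
ebx=M[108]=30
ebx=30^16=14
esi=108+4=112
eax=3-1=2
cmp eax, 0  (cmp 2,0)
jg loop: taken
ebx=14^5=11
ebx=M[112]=-8
ebx=(-8)-19=-27
ebx=M[112]=-8
ebx=(-8)^16=-24
esi=112+4=116
eax=2-1=1
cmp eax, 0  (cmp 1,0)
jg loop: taken
ebx=(-24)^5=-19
ebx=M[116]=-6
ebx=(-6)-19=-25
ebx=M[116]=-6
ebx=(-6)^16=-22
esi=116+4=120
eax=1-1=0
cmp eax, 0  (cmp 0,0)
jg loop: not taken
ebx=(-22)^9=-29
mov [112], ebx → M[112]=-29
halt.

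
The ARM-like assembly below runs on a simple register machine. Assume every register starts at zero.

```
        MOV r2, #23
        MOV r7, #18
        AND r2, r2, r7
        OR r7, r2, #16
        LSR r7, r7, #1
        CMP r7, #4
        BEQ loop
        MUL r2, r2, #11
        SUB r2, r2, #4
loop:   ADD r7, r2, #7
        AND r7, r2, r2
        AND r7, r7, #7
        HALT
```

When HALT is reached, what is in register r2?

r2=23
r7=18
r2=23&18=18
r7=18|16=18
r7=18>>1=9
CMP r7, #4  (cmp 9,4)
BEQ loop: not taken
r2=18*11=198
r2=198-4=194
r7=194+7=201
r7=194&194=194
r7=194&7=2
halt.

194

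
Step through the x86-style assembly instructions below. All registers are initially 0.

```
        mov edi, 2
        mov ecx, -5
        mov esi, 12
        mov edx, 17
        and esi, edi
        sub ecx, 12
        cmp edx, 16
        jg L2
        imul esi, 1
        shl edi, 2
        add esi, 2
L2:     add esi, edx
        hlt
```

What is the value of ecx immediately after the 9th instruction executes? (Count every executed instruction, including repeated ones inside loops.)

mov edi, 2 → edi=2
mov ecx, -5 → ecx=-5
mov esi, 12 → esi=12
mov edx, 17 → edx=17
and esi, edi → esi=12&2=0
sub ecx, 12 → ecx=(-5)-12=-17
cmp edx, 16  (cmp 17,16)
jg L2: taken
add esi, edx → esi=0+17=17
After step 9: ecx = -17.

-17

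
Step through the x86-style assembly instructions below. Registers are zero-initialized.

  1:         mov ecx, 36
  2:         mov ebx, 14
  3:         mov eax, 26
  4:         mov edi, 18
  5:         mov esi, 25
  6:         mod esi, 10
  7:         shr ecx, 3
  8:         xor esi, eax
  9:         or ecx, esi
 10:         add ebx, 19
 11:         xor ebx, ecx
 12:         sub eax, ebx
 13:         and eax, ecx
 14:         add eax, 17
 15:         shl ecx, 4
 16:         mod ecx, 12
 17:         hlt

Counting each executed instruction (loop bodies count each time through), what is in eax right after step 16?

mov ecx, 36 → ecx=36
mov ebx, 14 → ebx=14
mov eax, 26 → eax=26
mov edi, 18 → edi=18
mov esi, 25 → esi=25
mod esi, 10 → esi=25%10=5
shr ecx, 3 → ecx=36>>3=4
xor esi, eax → esi=5^26=31
or ecx, esi → ecx=4|31=31
add ebx, 19 → ebx=14+19=33
xor ebx, ecx → ebx=33^31=62
sub eax, ebx → eax=26-62=-36
and eax, ecx → eax=(-36)&31=28
add eax, 17 → eax=28+17=45
shl ecx, 4 → ecx=31<<4=496
mod ecx, 12 → ecx=496%12=4
After step 16: eax = 45.

45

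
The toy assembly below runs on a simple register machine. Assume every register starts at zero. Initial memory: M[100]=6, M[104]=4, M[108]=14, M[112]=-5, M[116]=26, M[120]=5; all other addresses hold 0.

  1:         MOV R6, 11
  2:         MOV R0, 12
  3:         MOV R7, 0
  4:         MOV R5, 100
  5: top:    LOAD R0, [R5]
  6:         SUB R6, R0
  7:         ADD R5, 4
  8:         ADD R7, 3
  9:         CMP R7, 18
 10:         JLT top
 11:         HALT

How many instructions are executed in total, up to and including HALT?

41

R6=11
R0=12
R7=0
R5=100
R0=M[100]=6
R6=11-6=5
R5=100+4=104
R7=0+3=3
CMP R7, 18  (cmp 3,18)
JLT top: taken
R0=M[104]=4
R6=5-4=1
R5=104+4=108
R7=3+3=6
CMP R7, 18  (cmp 6,18)
JLT top: taken
R0=M[108]=14
R6=1-14=-13
R5=108+4=112
R7=6+3=9
CMP R7, 18  (cmp 9,18)
JLT top: taken
R0=M[112]=-5
R6=(-13)-(-5)=-8
R5=112+4=116
R7=9+3=12
CMP R7, 18  (cmp 12,18)
JLT top: taken
R0=M[116]=26
R6=(-8)-26=-34
R5=116+4=120
R7=12+3=15
CMP R7, 18  (cmp 15,18)
JLT top: taken
R0=M[120]=5
R6=(-34)-5=-39
R5=120+4=124
R7=15+3=18
CMP R7, 18  (cmp 18,18)
JLT top: not taken
halt.
Total executed instructions: 41.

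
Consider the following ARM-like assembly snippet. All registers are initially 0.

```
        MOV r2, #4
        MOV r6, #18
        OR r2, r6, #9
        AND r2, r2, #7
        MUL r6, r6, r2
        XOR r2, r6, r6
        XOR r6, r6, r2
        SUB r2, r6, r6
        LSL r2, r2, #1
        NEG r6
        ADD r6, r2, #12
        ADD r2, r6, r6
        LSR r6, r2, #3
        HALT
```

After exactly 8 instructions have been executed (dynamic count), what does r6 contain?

after MOV r2, #4: r2=4
after MOV r6, #18: r6=18
after OR r2, r6, #9: r2=18|9=27
after AND r2, r2, #7: r2=27&7=3
after MUL r6, r6, r2: r6=18*3=54
after XOR r2, r6, r6: r2=54^54=0
after XOR r6, r6, r2: r6=54^0=54
after SUB r2, r6, r6: r2=54-54=0
After step 8: r6 = 54.

54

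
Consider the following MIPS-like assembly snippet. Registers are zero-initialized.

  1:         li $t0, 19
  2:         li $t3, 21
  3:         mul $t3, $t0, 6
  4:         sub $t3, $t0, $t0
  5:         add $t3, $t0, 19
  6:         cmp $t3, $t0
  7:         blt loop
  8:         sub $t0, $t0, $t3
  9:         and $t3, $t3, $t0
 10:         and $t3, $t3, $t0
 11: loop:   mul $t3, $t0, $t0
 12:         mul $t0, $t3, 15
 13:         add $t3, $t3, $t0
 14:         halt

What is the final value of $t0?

5415

$t0=19
$t3=21
$t3=19*6=114
$t3=19-19=0
$t3=19+19=38
cmp $t3, $t0  (cmp 38,19)
blt loop: not taken
$t0=19-38=-19
$t3=38&(-19)=36
$t3=36&(-19)=36
$t3=(-19)*(-19)=361
$t0=361*15=5415
$t3=361+5415=5776
halt.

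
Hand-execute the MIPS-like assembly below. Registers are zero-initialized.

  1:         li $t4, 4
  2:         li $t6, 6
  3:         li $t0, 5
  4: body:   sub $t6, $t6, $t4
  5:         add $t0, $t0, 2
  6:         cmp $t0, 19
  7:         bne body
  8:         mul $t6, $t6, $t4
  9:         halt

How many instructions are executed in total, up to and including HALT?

$t4=4
$t6=6
$t0=5
$t6=6-4=2
$t0=5+2=7
cmp $t0, 19  (cmp 7,19)
bne body: taken
$t6=2-4=-2
$t0=7+2=9
cmp $t0, 19  (cmp 9,19)
bne body: taken
$t6=(-2)-4=-6
$t0=9+2=11
cmp $t0, 19  (cmp 11,19)
bne body: taken
$t6=(-6)-4=-10
$t0=11+2=13
cmp $t0, 19  (cmp 13,19)
bne body: taken
$t6=(-10)-4=-14
$t0=13+2=15
cmp $t0, 19  (cmp 15,19)
bne body: taken
$t6=(-14)-4=-18
$t0=15+2=17
cmp $t0, 19  (cmp 17,19)
bne body: taken
$t6=(-18)-4=-22
$t0=17+2=19
cmp $t0, 19  (cmp 19,19)
bne body: not taken
$t6=(-22)*4=-88
halt.
Total executed instructions: 33.

33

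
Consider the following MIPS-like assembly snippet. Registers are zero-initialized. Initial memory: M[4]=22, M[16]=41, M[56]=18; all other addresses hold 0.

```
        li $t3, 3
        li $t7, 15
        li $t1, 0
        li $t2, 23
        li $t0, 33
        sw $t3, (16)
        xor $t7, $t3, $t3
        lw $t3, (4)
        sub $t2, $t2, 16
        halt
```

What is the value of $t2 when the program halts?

7

after li $t3, 3: $t3=3
after li $t7, 15: $t7=15
after li $t1, 0: $t1=0
after li $t2, 23: $t2=23
after li $t0, 33: $t0=33
sw $t3, (16) → M[16]=3
after xor $t7, $t3, $t3: $t7=3^3=0
after lw $t3, (4): $t3=M[4]=22
after sub $t2, $t2, 16: $t2=23-16=7
halt.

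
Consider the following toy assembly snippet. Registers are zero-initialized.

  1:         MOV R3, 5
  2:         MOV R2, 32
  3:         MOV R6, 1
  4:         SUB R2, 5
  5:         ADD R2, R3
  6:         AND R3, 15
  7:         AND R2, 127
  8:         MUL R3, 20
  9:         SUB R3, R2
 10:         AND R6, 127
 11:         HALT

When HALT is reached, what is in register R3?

68

R3=5
R2=32
R6=1
R2=32-5=27
R2=27+5=32
R3=5&15=5
R2=32&127=32
R3=5*20=100
R3=100-32=68
R6=1&127=1
halt.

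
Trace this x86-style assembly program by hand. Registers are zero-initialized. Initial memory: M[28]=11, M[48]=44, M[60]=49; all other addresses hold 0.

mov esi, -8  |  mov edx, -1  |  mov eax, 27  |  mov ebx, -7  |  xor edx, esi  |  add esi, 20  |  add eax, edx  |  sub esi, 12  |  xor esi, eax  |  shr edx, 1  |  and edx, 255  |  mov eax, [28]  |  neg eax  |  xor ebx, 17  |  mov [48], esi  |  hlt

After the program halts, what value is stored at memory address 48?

mov esi, -8 → esi=-8
mov edx, -1 → edx=-1
mov eax, 27 → eax=27
mov ebx, -7 → ebx=-7
xor edx, esi → edx=(-1)^(-8)=7
add esi, 20 → esi=(-8)+20=12
add eax, edx → eax=27+7=34
sub esi, 12 → esi=12-12=0
xor esi, eax → esi=0^34=34
shr edx, 1 → edx=7>>1=3
and edx, 255 → edx=3&255=3
mov eax, [28] → eax=M[28]=11
neg eax → eax=-(11)=-11
xor ebx, 17 → ebx=(-7)^17=-24
mov [48], esi → M[48]=34
halt.

34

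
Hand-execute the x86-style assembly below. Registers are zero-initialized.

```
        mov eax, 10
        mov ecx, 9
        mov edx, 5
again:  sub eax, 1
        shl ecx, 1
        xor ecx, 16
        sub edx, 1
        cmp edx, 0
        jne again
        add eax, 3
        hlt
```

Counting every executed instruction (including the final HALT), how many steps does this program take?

after mov eax, 10: eax=10
after mov ecx, 9: ecx=9
after mov edx, 5: edx=5
after sub eax, 1: eax=10-1=9
after shl ecx, 1: ecx=9<<1=18
after xor ecx, 16: ecx=18^16=2
after sub edx, 1: edx=5-1=4
cmp edx, 0  (cmp 4,0)
jne again: taken
after sub eax, 1: eax=9-1=8
after shl ecx, 1: ecx=2<<1=4
after xor ecx, 16: ecx=4^16=20
after sub edx, 1: edx=4-1=3
cmp edx, 0  (cmp 3,0)
jne again: taken
after sub eax, 1: eax=8-1=7
after shl ecx, 1: ecx=20<<1=40
after xor ecx, 16: ecx=40^16=56
after sub edx, 1: edx=3-1=2
cmp edx, 0  (cmp 2,0)
jne again: taken
after sub eax, 1: eax=7-1=6
after shl ecx, 1: ecx=56<<1=112
after xor ecx, 16: ecx=112^16=96
after sub edx, 1: edx=2-1=1
cmp edx, 0  (cmp 1,0)
jne again: taken
after sub eax, 1: eax=6-1=5
after shl ecx, 1: ecx=96<<1=192
after xor ecx, 16: ecx=192^16=208
after sub edx, 1: edx=1-1=0
cmp edx, 0  (cmp 0,0)
jne again: not taken
after add eax, 3: eax=5+3=8
halt.
Total executed instructions: 35.

35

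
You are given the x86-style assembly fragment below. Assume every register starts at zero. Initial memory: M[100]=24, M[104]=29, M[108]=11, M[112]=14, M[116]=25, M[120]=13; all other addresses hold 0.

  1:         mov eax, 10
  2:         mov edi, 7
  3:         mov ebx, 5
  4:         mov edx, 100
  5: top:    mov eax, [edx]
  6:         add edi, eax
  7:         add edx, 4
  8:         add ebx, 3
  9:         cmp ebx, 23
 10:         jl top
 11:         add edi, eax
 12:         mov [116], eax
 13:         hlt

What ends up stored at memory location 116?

eax=10
edi=7
ebx=5
edx=100
eax=M[100]=24
edi=7+24=31
edx=100+4=104
ebx=5+3=8
cmp ebx, 23  (cmp 8,23)
jl top: taken
eax=M[104]=29
edi=31+29=60
edx=104+4=108
ebx=8+3=11
cmp ebx, 23  (cmp 11,23)
jl top: taken
eax=M[108]=11
edi=60+11=71
edx=108+4=112
ebx=11+3=14
cmp ebx, 23  (cmp 14,23)
jl top: taken
eax=M[112]=14
edi=71+14=85
edx=112+4=116
ebx=14+3=17
cmp ebx, 23  (cmp 17,23)
jl top: taken
eax=M[116]=25
edi=85+25=110
edx=116+4=120
ebx=17+3=20
cmp ebx, 23  (cmp 20,23)
jl top: taken
eax=M[120]=13
edi=110+13=123
edx=120+4=124
ebx=20+3=23
cmp ebx, 23  (cmp 23,23)
jl top: not taken
edi=123+13=136
mov [116], eax → M[116]=13
halt.

13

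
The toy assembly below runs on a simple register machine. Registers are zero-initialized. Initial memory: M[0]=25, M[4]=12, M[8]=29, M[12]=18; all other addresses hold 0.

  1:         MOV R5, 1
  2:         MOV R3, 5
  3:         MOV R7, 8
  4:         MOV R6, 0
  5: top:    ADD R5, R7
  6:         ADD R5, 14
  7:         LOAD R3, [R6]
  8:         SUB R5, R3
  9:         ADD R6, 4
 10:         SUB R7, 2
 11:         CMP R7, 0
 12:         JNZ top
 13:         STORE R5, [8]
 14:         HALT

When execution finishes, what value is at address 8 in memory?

after MOV R5, 1: R5=1
after MOV R3, 5: R3=5
after MOV R7, 8: R7=8
after MOV R6, 0: R6=0
after ADD R5, R7: R5=1+8=9
after ADD R5, 14: R5=9+14=23
after LOAD R3, [R6]: R3=M[0]=25
after SUB R5, R3: R5=23-25=-2
after ADD R6, 4: R6=0+4=4
after SUB R7, 2: R7=8-2=6
CMP R7, 0  (cmp 6,0)
JNZ top: taken
after ADD R5, R7: R5=(-2)+6=4
after ADD R5, 14: R5=4+14=18
after LOAD R3, [R6]: R3=M[4]=12
after SUB R5, R3: R5=18-12=6
after ADD R6, 4: R6=4+4=8
after SUB R7, 2: R7=6-2=4
CMP R7, 0  (cmp 4,0)
JNZ top: taken
after ADD R5, R7: R5=6+4=10
after ADD R5, 14: R5=10+14=24
after LOAD R3, [R6]: R3=M[8]=29
after SUB R5, R3: R5=24-29=-5
after ADD R6, 4: R6=8+4=12
after SUB R7, 2: R7=4-2=2
CMP R7, 0  (cmp 2,0)
JNZ top: taken
after ADD R5, R7: R5=(-5)+2=-3
after ADD R5, 14: R5=(-3)+14=11
after LOAD R3, [R6]: R3=M[12]=18
after SUB R5, R3: R5=11-18=-7
after ADD R6, 4: R6=12+4=16
after SUB R7, 2: R7=2-2=0
CMP R7, 0  (cmp 0,0)
JNZ top: not taken
STORE R5, [8] → M[8]=-7
halt.

-7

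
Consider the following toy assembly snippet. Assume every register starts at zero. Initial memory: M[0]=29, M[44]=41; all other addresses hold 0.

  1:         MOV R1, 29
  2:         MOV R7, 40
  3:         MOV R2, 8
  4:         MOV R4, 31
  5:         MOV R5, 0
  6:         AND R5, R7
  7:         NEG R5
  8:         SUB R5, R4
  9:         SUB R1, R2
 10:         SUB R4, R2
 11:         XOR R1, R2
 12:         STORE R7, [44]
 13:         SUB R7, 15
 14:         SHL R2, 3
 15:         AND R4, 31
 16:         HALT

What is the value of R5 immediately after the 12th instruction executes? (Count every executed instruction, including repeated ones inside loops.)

after MOV R1, 29: R1=29
after MOV R7, 40: R7=40
after MOV R2, 8: R2=8
after MOV R4, 31: R4=31
after MOV R5, 0: R5=0
after AND R5, R7: R5=0&40=0
after NEG R5: R5=-(0)=0
after SUB R5, R4: R5=0-31=-31
after SUB R1, R2: R1=29-8=21
after SUB R4, R2: R4=31-8=23
after XOR R1, R2: R1=21^8=29
STORE R7, [44] → M[44]=40
After step 12: R5 = -31.

-31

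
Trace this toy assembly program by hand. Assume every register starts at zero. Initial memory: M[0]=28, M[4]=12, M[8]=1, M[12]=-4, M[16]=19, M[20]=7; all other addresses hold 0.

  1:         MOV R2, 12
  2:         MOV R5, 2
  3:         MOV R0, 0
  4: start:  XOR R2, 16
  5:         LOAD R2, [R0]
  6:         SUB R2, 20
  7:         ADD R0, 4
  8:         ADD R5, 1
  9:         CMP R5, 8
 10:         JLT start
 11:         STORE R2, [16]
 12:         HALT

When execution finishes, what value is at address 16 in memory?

-13

MOV R2, 12 → R2=12
MOV R5, 2 → R5=2
MOV R0, 0 → R0=0
XOR R2, 16 → R2=12^16=28
LOAD R2, [R0] → R2=M[0]=28
SUB R2, 20 → R2=28-20=8
ADD R0, 4 → R0=0+4=4
ADD R5, 1 → R5=2+1=3
CMP R5, 8  (cmp 3,8)
JLT start: taken
XOR R2, 16 → R2=8^16=24
LOAD R2, [R0] → R2=M[4]=12
SUB R2, 20 → R2=12-20=-8
ADD R0, 4 → R0=4+4=8
ADD R5, 1 → R5=3+1=4
CMP R5, 8  (cmp 4,8)
JLT start: taken
XOR R2, 16 → R2=(-8)^16=-24
LOAD R2, [R0] → R2=M[8]=1
SUB R2, 20 → R2=1-20=-19
ADD R0, 4 → R0=8+4=12
ADD R5, 1 → R5=4+1=5
CMP R5, 8  (cmp 5,8)
JLT start: taken
XOR R2, 16 → R2=(-19)^16=-3
LOAD R2, [R0] → R2=M[12]=-4
SUB R2, 20 → R2=(-4)-20=-24
ADD R0, 4 → R0=12+4=16
ADD R5, 1 → R5=5+1=6
CMP R5, 8  (cmp 6,8)
JLT start: taken
XOR R2, 16 → R2=(-24)^16=-8
LOAD R2, [R0] → R2=M[16]=19
SUB R2, 20 → R2=19-20=-1
ADD R0, 4 → R0=16+4=20
ADD R5, 1 → R5=6+1=7
CMP R5, 8  (cmp 7,8)
JLT start: taken
XOR R2, 16 → R2=(-1)^16=-17
LOAD R2, [R0] → R2=M[20]=7
SUB R2, 20 → R2=7-20=-13
ADD R0, 4 → R0=20+4=24
ADD R5, 1 → R5=7+1=8
CMP R5, 8  (cmp 8,8)
JLT start: not taken
STORE R2, [16] → M[16]=-13
halt.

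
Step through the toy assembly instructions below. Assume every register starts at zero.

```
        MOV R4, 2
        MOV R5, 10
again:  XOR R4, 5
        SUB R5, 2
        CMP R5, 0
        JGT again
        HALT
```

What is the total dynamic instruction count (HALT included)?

after MOV R4, 2: R4=2
after MOV R5, 10: R5=10
after XOR R4, 5: R4=2^5=7
after SUB R5, 2: R5=10-2=8
CMP R5, 0  (cmp 8,0)
JGT again: taken
after XOR R4, 5: R4=7^5=2
after SUB R5, 2: R5=8-2=6
CMP R5, 0  (cmp 6,0)
JGT again: taken
after XOR R4, 5: R4=2^5=7
after SUB R5, 2: R5=6-2=4
CMP R5, 0  (cmp 4,0)
JGT again: taken
after XOR R4, 5: R4=7^5=2
after SUB R5, 2: R5=4-2=2
CMP R5, 0  (cmp 2,0)
JGT again: taken
after XOR R4, 5: R4=2^5=7
after SUB R5, 2: R5=2-2=0
CMP R5, 0  (cmp 0,0)
JGT again: not taken
halt.
Total executed instructions: 23.

23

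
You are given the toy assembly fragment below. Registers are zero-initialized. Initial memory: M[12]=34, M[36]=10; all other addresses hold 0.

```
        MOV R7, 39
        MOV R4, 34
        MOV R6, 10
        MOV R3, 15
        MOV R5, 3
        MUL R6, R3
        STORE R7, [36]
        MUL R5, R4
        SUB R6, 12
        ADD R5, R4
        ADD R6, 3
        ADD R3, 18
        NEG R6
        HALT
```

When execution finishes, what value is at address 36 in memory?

39

MOV R7, 39 → R7=39
MOV R4, 34 → R4=34
MOV R6, 10 → R6=10
MOV R3, 15 → R3=15
MOV R5, 3 → R5=3
MUL R6, R3 → R6=10*15=150
STORE R7, [36] → M[36]=39
MUL R5, R4 → R5=3*34=102
SUB R6, 12 → R6=150-12=138
ADD R5, R4 → R5=102+34=136
ADD R6, 3 → R6=138+3=141
ADD R3, 18 → R3=15+18=33
NEG R6 → R6=-(141)=-141
halt.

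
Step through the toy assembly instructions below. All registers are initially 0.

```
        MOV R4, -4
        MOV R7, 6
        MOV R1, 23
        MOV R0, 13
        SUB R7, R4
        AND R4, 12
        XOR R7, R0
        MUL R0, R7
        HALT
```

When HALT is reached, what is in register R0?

91

after MOV R4, -4: R4=-4
after MOV R7, 6: R7=6
after MOV R1, 23: R1=23
after MOV R0, 13: R0=13
after SUB R7, R4: R7=6-(-4)=10
after AND R4, 12: R4=(-4)&12=12
after XOR R7, R0: R7=10^13=7
after MUL R0, R7: R0=13*7=91
halt.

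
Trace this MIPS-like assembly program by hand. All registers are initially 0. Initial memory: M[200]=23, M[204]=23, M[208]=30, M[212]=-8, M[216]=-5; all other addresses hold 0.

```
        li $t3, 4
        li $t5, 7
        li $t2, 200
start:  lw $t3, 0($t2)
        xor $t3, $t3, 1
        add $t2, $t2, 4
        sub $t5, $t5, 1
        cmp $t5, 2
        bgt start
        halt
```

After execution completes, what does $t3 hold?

$t3=4
$t5=7
$t2=200
$t3=M[200]=23
$t3=23^1=22
$t2=200+4=204
$t5=7-1=6
cmp $t5, 2  (cmp 6,2)
bgt start: taken
$t3=M[204]=23
$t3=23^1=22
$t2=204+4=208
$t5=6-1=5
cmp $t5, 2  (cmp 5,2)
bgt start: taken
$t3=M[208]=30
$t3=30^1=31
$t2=208+4=212
$t5=5-1=4
cmp $t5, 2  (cmp 4,2)
bgt start: taken
$t3=M[212]=-8
$t3=(-8)^1=-7
$t2=212+4=216
$t5=4-1=3
cmp $t5, 2  (cmp 3,2)
bgt start: taken
$t3=M[216]=-5
$t3=(-5)^1=-6
$t2=216+4=220
$t5=3-1=2
cmp $t5, 2  (cmp 2,2)
bgt start: not taken
halt.

-6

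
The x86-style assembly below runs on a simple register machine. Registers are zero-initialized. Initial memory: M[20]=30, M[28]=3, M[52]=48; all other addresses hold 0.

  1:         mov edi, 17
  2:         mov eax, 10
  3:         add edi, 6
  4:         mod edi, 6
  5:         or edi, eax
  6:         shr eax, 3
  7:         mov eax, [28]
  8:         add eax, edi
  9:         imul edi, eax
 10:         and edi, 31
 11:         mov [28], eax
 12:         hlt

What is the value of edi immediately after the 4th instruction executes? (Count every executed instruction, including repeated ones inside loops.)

after mov edi, 17: edi=17
after mov eax, 10: eax=10
after add edi, 6: edi=17+6=23
after mod edi, 6: edi=23%6=5
After step 4: edi = 5.

5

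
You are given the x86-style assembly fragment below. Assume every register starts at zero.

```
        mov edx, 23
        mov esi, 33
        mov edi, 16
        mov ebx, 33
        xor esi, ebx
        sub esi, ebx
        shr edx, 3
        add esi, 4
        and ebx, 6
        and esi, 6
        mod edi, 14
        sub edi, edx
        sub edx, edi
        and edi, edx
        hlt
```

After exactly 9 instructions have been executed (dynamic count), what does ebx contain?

mov edx, 23 → edx=23
mov esi, 33 → esi=33
mov edi, 16 → edi=16
mov ebx, 33 → ebx=33
xor esi, ebx → esi=33^33=0
sub esi, ebx → esi=0-33=-33
shr edx, 3 → edx=23>>3=2
add esi, 4 → esi=(-33)+4=-29
and ebx, 6 → ebx=33&6=0
After step 9: ebx = 0.

0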